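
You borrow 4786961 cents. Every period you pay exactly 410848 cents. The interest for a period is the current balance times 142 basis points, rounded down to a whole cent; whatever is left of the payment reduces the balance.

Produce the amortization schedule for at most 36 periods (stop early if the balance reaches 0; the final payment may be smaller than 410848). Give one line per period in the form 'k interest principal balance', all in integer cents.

1 67974 342874 4444087
2 63106 347742 4096345
3 58168 352680 3743665
4 53160 357688 3385977
5 48080 362768 3023209
6 42929 367919 2655290
7 37705 373143 2282147
8 32406 378442 1903705
9 27032 383816 1519889
10 21582 389266 1130623
11 16054 394794 735829
12 10448 400400 335429
13 4763 335429 0

1. interest=⌊4786961·142/10000⌋=67974; principal=410848-67974=342874; balance=4786961-342874=4444087
2. interest=⌊4444087·142/10000⌋=63106; principal=410848-63106=347742; balance=4444087-347742=4096345
3. interest=⌊4096345·142/10000⌋=58168; principal=410848-58168=352680; balance=4096345-352680=3743665
4. interest=⌊3743665·142/10000⌋=53160; principal=410848-53160=357688; balance=3743665-357688=3385977
5. interest=⌊3385977·142/10000⌋=48080; principal=410848-48080=362768; balance=3385977-362768=3023209
6. interest=⌊3023209·142/10000⌋=42929; principal=410848-42929=367919; balance=3023209-367919=2655290
7. interest=⌊2655290·142/10000⌋=37705; principal=410848-37705=373143; balance=2655290-373143=2282147
8. interest=⌊2282147·142/10000⌋=32406; principal=410848-32406=378442; balance=2282147-378442=1903705
9. interest=⌊1903705·142/10000⌋=27032; principal=410848-27032=383816; balance=1903705-383816=1519889
10. interest=⌊1519889·142/10000⌋=21582; principal=410848-21582=389266; balance=1519889-389266=1130623
11. interest=⌊1130623·142/10000⌋=16054; principal=410848-16054=394794; balance=1130623-394794=735829
12. interest=⌊735829·142/10000⌋=10448; principal=410848-10448=400400; balance=735829-400400=335429
13. interest=⌊335429·142/10000⌋=4763; principal=min(410848-4763,335429)=335429; balance=335429-335429=0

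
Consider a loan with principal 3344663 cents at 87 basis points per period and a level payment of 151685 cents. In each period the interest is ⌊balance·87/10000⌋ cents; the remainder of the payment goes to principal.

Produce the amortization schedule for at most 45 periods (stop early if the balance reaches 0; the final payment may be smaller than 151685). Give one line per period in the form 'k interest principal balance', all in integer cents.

1. interest=⌊3344663·87/10000⌋=29098; principal=151685-29098=122587; balance=3344663-122587=3222076
2. interest=⌊3222076·87/10000⌋=28032; principal=151685-28032=123653; balance=3222076-123653=3098423
3. interest=⌊3098423·87/10000⌋=26956; principal=151685-26956=124729; balance=3098423-124729=2973694
4. interest=⌊2973694·87/10000⌋=25871; principal=151685-25871=125814; balance=2973694-125814=2847880
5. interest=⌊2847880·87/10000⌋=24776; principal=151685-24776=126909; balance=2847880-126909=2720971
6. interest=⌊2720971·87/10000⌋=23672; principal=151685-23672=128013; balance=2720971-128013=2592958
7. interest=⌊2592958·87/10000⌋=22558; principal=151685-22558=129127; balance=2592958-129127=2463831
8. interest=⌊2463831·87/10000⌋=21435; principal=151685-21435=130250; balance=2463831-130250=2333581
9. interest=⌊2333581·87/10000⌋=20302; principal=151685-20302=131383; balance=2333581-131383=2202198
10. interest=⌊2202198·87/10000⌋=19159; principal=151685-19159=132526; balance=2202198-132526=2069672
11. interest=⌊2069672·87/10000⌋=18006; principal=151685-18006=133679; balance=2069672-133679=1935993
12. interest=⌊1935993·87/10000⌋=16843; principal=151685-16843=134842; balance=1935993-134842=1801151
13. interest=⌊1801151·87/10000⌋=15670; principal=151685-15670=136015; balance=1801151-136015=1665136
14. interest=⌊1665136·87/10000⌋=14486; principal=151685-14486=137199; balance=1665136-137199=1527937
15. interest=⌊1527937·87/10000⌋=13293; principal=151685-13293=138392; balance=1527937-138392=1389545
16. interest=⌊1389545·87/10000⌋=12089; principal=151685-12089=139596; balance=1389545-139596=1249949
17. interest=⌊1249949·87/10000⌋=10874; principal=151685-10874=140811; balance=1249949-140811=1109138
18. interest=⌊1109138·87/10000⌋=9649; principal=151685-9649=142036; balance=1109138-142036=967102
19. interest=⌊967102·87/10000⌋=8413; principal=151685-8413=143272; balance=967102-143272=823830
20. interest=⌊823830·87/10000⌋=7167; principal=151685-7167=144518; balance=823830-144518=679312
21. interest=⌊679312·87/10000⌋=5910; principal=151685-5910=145775; balance=679312-145775=533537
22. interest=⌊533537·87/10000⌋=4641; principal=151685-4641=147044; balance=533537-147044=386493
23. interest=⌊386493·87/10000⌋=3362; principal=151685-3362=148323; balance=386493-148323=238170
24. interest=⌊238170·87/10000⌋=2072; principal=151685-2072=149613; balance=238170-149613=88557
25. interest=⌊88557·87/10000⌋=770; principal=min(151685-770,88557)=88557; balance=88557-88557=0

1 29098 122587 3222076
2 28032 123653 3098423
3 26956 124729 2973694
4 25871 125814 2847880
5 24776 126909 2720971
6 23672 128013 2592958
7 22558 129127 2463831
8 21435 130250 2333581
9 20302 131383 2202198
10 19159 132526 2069672
11 18006 133679 1935993
12 16843 134842 1801151
13 15670 136015 1665136
14 14486 137199 1527937
15 13293 138392 1389545
16 12089 139596 1249949
17 10874 140811 1109138
18 9649 142036 967102
19 8413 143272 823830
20 7167 144518 679312
21 5910 145775 533537
22 4641 147044 386493
23 3362 148323 238170
24 2072 149613 88557
25 770 88557 0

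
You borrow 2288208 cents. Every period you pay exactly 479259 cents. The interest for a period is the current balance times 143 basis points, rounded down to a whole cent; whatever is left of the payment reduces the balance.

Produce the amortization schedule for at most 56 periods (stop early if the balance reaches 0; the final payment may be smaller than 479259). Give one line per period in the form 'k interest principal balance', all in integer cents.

1. interest=⌊2288208·143/10000⌋=32721; principal=479259-32721=446538; balance=2288208-446538=1841670
2. interest=⌊1841670·143/10000⌋=26335; principal=479259-26335=452924; balance=1841670-452924=1388746
3. interest=⌊1388746·143/10000⌋=19859; principal=479259-19859=459400; balance=1388746-459400=929346
4. interest=⌊929346·143/10000⌋=13289; principal=479259-13289=465970; balance=929346-465970=463376
5. interest=⌊463376·143/10000⌋=6626; principal=min(479259-6626,463376)=463376; balance=463376-463376=0

1 32721 446538 1841670
2 26335 452924 1388746
3 19859 459400 929346
4 13289 465970 463376
5 6626 463376 0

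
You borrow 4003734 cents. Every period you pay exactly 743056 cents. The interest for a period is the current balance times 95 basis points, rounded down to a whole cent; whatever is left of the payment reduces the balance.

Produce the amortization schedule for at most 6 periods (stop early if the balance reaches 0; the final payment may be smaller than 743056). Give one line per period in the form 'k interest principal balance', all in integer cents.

1 38035 705021 3298713
2 31337 711719 2586994
3 24576 718480 1868514
4 17750 725306 1143208
5 10860 732196 411012
6 3904 411012 0

1. interest=⌊4003734·95/10000⌋=38035; principal=743056-38035=705021; balance=4003734-705021=3298713
2. interest=⌊3298713·95/10000⌋=31337; principal=743056-31337=711719; balance=3298713-711719=2586994
3. interest=⌊2586994·95/10000⌋=24576; principal=743056-24576=718480; balance=2586994-718480=1868514
4. interest=⌊1868514·95/10000⌋=17750; principal=743056-17750=725306; balance=1868514-725306=1143208
5. interest=⌊1143208·95/10000⌋=10860; principal=743056-10860=732196; balance=1143208-732196=411012
6. interest=⌊411012·95/10000⌋=3904; principal=min(743056-3904,411012)=411012; balance=411012-411012=0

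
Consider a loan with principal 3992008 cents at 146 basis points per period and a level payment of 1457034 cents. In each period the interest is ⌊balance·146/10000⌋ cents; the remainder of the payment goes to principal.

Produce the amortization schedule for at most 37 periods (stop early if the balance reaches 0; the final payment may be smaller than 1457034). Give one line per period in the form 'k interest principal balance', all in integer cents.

1 58283 1398751 2593257
2 37861 1419173 1174084
3 17141 1174084 0

1. interest=⌊3992008·146/10000⌋=58283; principal=1457034-58283=1398751; balance=3992008-1398751=2593257
2. interest=⌊2593257·146/10000⌋=37861; principal=1457034-37861=1419173; balance=2593257-1419173=1174084
3. interest=⌊1174084·146/10000⌋=17141; principal=min(1457034-17141,1174084)=1174084; balance=1174084-1174084=0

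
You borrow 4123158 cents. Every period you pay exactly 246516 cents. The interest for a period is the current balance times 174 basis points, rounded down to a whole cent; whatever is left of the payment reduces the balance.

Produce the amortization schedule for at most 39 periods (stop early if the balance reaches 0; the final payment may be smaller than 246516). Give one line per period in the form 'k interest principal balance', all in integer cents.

1. interest=⌊4123158·174/10000⌋=71742; principal=246516-71742=174774; balance=4123158-174774=3948384
2. interest=⌊3948384·174/10000⌋=68701; principal=246516-68701=177815; balance=3948384-177815=3770569
3. interest=⌊3770569·174/10000⌋=65607; principal=246516-65607=180909; balance=3770569-180909=3589660
4. interest=⌊3589660·174/10000⌋=62460; principal=246516-62460=184056; balance=3589660-184056=3405604
5. interest=⌊3405604·174/10000⌋=59257; principal=246516-59257=187259; balance=3405604-187259=3218345
6. interest=⌊3218345·174/10000⌋=55999; principal=246516-55999=190517; balance=3218345-190517=3027828
7. interest=⌊3027828·174/10000⌋=52684; principal=246516-52684=193832; balance=3027828-193832=2833996
8. interest=⌊2833996·174/10000⌋=49311; principal=246516-49311=197205; balance=2833996-197205=2636791
9. interest=⌊2636791·174/10000⌋=45880; principal=246516-45880=200636; balance=2636791-200636=2436155
10. interest=⌊2436155·174/10000⌋=42389; principal=246516-42389=204127; balance=2436155-204127=2232028
11. interest=⌊2232028·174/10000⌋=38837; principal=246516-38837=207679; balance=2232028-207679=2024349
12. interest=⌊2024349·174/10000⌋=35223; principal=246516-35223=211293; balance=2024349-211293=1813056
13. interest=⌊1813056·174/10000⌋=31547; principal=246516-31547=214969; balance=1813056-214969=1598087
14. interest=⌊1598087·174/10000⌋=27806; principal=246516-27806=218710; balance=1598087-218710=1379377
15. interest=⌊1379377·174/10000⌋=24001; principal=246516-24001=222515; balance=1379377-222515=1156862
16. interest=⌊1156862·174/10000⌋=20129; principal=246516-20129=226387; balance=1156862-226387=930475
17. interest=⌊930475·174/10000⌋=16190; principal=246516-16190=230326; balance=930475-230326=700149
18. interest=⌊700149·174/10000⌋=12182; principal=246516-12182=234334; balance=700149-234334=465815
19. interest=⌊465815·174/10000⌋=8105; principal=246516-8105=238411; balance=465815-238411=227404
20. interest=⌊227404·174/10000⌋=3956; principal=min(246516-3956,227404)=227404; balance=227404-227404=0

1 71742 174774 3948384
2 68701 177815 3770569
3 65607 180909 3589660
4 62460 184056 3405604
5 59257 187259 3218345
6 55999 190517 3027828
7 52684 193832 2833996
8 49311 197205 2636791
9 45880 200636 2436155
10 42389 204127 2232028
11 38837 207679 2024349
12 35223 211293 1813056
13 31547 214969 1598087
14 27806 218710 1379377
15 24001 222515 1156862
16 20129 226387 930475
17 16190 230326 700149
18 12182 234334 465815
19 8105 238411 227404
20 3956 227404 0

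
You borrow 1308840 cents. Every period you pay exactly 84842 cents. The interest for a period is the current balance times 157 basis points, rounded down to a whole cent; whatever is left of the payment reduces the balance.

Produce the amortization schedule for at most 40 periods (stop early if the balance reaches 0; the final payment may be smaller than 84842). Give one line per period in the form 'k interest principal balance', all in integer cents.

1. interest=⌊1308840·157/10000⌋=20548; principal=84842-20548=64294; balance=1308840-64294=1244546
2. interest=⌊1244546·157/10000⌋=19539; principal=84842-19539=65303; balance=1244546-65303=1179243
3. interest=⌊1179243·157/10000⌋=18514; principal=84842-18514=66328; balance=1179243-66328=1112915
4. interest=⌊1112915·157/10000⌋=17472; principal=84842-17472=67370; balance=1112915-67370=1045545
5. interest=⌊1045545·157/10000⌋=16415; principal=84842-16415=68427; balance=1045545-68427=977118
6. interest=⌊977118·157/10000⌋=15340; principal=84842-15340=69502; balance=977118-69502=907616
7. interest=⌊907616·157/10000⌋=14249; principal=84842-14249=70593; balance=907616-70593=837023
8. interest=⌊837023·157/10000⌋=13141; principal=84842-13141=71701; balance=837023-71701=765322
9. interest=⌊765322·157/10000⌋=12015; principal=84842-12015=72827; balance=765322-72827=692495
10. interest=⌊692495·157/10000⌋=10872; principal=84842-10872=73970; balance=692495-73970=618525
11. interest=⌊618525·157/10000⌋=9710; principal=84842-9710=75132; balance=618525-75132=543393
12. interest=⌊543393·157/10000⌋=8531; principal=84842-8531=76311; balance=543393-76311=467082
13. interest=⌊467082·157/10000⌋=7333; principal=84842-7333=77509; balance=467082-77509=389573
14. interest=⌊389573·157/10000⌋=6116; principal=84842-6116=78726; balance=389573-78726=310847
15. interest=⌊310847·157/10000⌋=4880; principal=84842-4880=79962; balance=310847-79962=230885
16. interest=⌊230885·157/10000⌋=3624; principal=84842-3624=81218; balance=230885-81218=149667
17. interest=⌊149667·157/10000⌋=2349; principal=84842-2349=82493; balance=149667-82493=67174
18. interest=⌊67174·157/10000⌋=1054; principal=min(84842-1054,67174)=67174; balance=67174-67174=0

1 20548 64294 1244546
2 19539 65303 1179243
3 18514 66328 1112915
4 17472 67370 1045545
5 16415 68427 977118
6 15340 69502 907616
7 14249 70593 837023
8 13141 71701 765322
9 12015 72827 692495
10 10872 73970 618525
11 9710 75132 543393
12 8531 76311 467082
13 7333 77509 389573
14 6116 78726 310847
15 4880 79962 230885
16 3624 81218 149667
17 2349 82493 67174
18 1054 67174 0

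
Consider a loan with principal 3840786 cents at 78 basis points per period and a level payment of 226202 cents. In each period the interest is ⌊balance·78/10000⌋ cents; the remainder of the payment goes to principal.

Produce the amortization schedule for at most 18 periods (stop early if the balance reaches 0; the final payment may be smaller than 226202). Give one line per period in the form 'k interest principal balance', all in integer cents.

1 29958 196244 3644542
2 28427 197775 3446767
3 26884 199318 3247449
4 25330 200872 3046577
5 23763 202439 2844138
6 22184 204018 2640120
7 20592 205610 2434510
8 18989 207213 2227297
9 17372 208830 2018467
10 15744 210458 1808009
11 14102 212100 1595909
12 12448 213754 1382155
13 10780 215422 1166733
14 9100 217102 949631
15 7407 218795 730836
16 5700 220502 510334
17 3980 222222 288112
18 2247 223955 64157

1. interest=⌊3840786·78/10000⌋=29958; principal=226202-29958=196244; balance=3840786-196244=3644542
2. interest=⌊3644542·78/10000⌋=28427; principal=226202-28427=197775; balance=3644542-197775=3446767
3. interest=⌊3446767·78/10000⌋=26884; principal=226202-26884=199318; balance=3446767-199318=3247449
4. interest=⌊3247449·78/10000⌋=25330; principal=226202-25330=200872; balance=3247449-200872=3046577
5. interest=⌊3046577·78/10000⌋=23763; principal=226202-23763=202439; balance=3046577-202439=2844138
6. interest=⌊2844138·78/10000⌋=22184; principal=226202-22184=204018; balance=2844138-204018=2640120
7. interest=⌊2640120·78/10000⌋=20592; principal=226202-20592=205610; balance=2640120-205610=2434510
8. interest=⌊2434510·78/10000⌋=18989; principal=226202-18989=207213; balance=2434510-207213=2227297
9. interest=⌊2227297·78/10000⌋=17372; principal=226202-17372=208830; balance=2227297-208830=2018467
10. interest=⌊2018467·78/10000⌋=15744; principal=226202-15744=210458; balance=2018467-210458=1808009
11. interest=⌊1808009·78/10000⌋=14102; principal=226202-14102=212100; balance=1808009-212100=1595909
12. interest=⌊1595909·78/10000⌋=12448; principal=226202-12448=213754; balance=1595909-213754=1382155
13. interest=⌊1382155·78/10000⌋=10780; principal=226202-10780=215422; balance=1382155-215422=1166733
14. interest=⌊1166733·78/10000⌋=9100; principal=226202-9100=217102; balance=1166733-217102=949631
15. interest=⌊949631·78/10000⌋=7407; principal=226202-7407=218795; balance=949631-218795=730836
16. interest=⌊730836·78/10000⌋=5700; principal=226202-5700=220502; balance=730836-220502=510334
17. interest=⌊510334·78/10000⌋=3980; principal=226202-3980=222222; balance=510334-222222=288112
18. interest=⌊288112·78/10000⌋=2247; principal=226202-2247=223955; balance=288112-223955=64157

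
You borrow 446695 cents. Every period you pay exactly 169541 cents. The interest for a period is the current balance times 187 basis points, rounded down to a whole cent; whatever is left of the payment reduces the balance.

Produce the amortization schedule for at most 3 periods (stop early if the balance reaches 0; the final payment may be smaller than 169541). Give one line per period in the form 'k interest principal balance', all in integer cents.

1 8353 161188 285507
2 5338 164203 121304
3 2268 121304 0

1. interest=⌊446695·187/10000⌋=8353; principal=169541-8353=161188; balance=446695-161188=285507
2. interest=⌊285507·187/10000⌋=5338; principal=169541-5338=164203; balance=285507-164203=121304
3. interest=⌊121304·187/10000⌋=2268; principal=min(169541-2268,121304)=121304; balance=121304-121304=0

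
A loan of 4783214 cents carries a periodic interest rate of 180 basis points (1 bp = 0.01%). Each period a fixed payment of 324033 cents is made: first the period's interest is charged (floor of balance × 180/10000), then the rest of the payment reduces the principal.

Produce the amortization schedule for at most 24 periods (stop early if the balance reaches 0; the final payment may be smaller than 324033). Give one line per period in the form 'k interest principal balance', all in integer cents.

1. interest=⌊4783214·180/10000⌋=86097; principal=324033-86097=237936; balance=4783214-237936=4545278
2. interest=⌊4545278·180/10000⌋=81815; principal=324033-81815=242218; balance=4545278-242218=4303060
3. interest=⌊4303060·180/10000⌋=77455; principal=324033-77455=246578; balance=4303060-246578=4056482
4. interest=⌊4056482·180/10000⌋=73016; principal=324033-73016=251017; balance=4056482-251017=3805465
5. interest=⌊3805465·180/10000⌋=68498; principal=324033-68498=255535; balance=3805465-255535=3549930
6. interest=⌊3549930·180/10000⌋=63898; principal=324033-63898=260135; balance=3549930-260135=3289795
7. interest=⌊3289795·180/10000⌋=59216; principal=324033-59216=264817; balance=3289795-264817=3024978
8. interest=⌊3024978·180/10000⌋=54449; principal=324033-54449=269584; balance=3024978-269584=2755394
9. interest=⌊2755394·180/10000⌋=49597; principal=324033-49597=274436; balance=2755394-274436=2480958
10. interest=⌊2480958·180/10000⌋=44657; principal=324033-44657=279376; balance=2480958-279376=2201582
11. interest=⌊2201582·180/10000⌋=39628; principal=324033-39628=284405; balance=2201582-284405=1917177
12. interest=⌊1917177·180/10000⌋=34509; principal=324033-34509=289524; balance=1917177-289524=1627653
13. interest=⌊1627653·180/10000⌋=29297; principal=324033-29297=294736; balance=1627653-294736=1332917
14. interest=⌊1332917·180/10000⌋=23992; principal=324033-23992=300041; balance=1332917-300041=1032876
15. interest=⌊1032876·180/10000⌋=18591; principal=324033-18591=305442; balance=1032876-305442=727434
16. interest=⌊727434·180/10000⌋=13093; principal=324033-13093=310940; balance=727434-310940=416494
17. interest=⌊416494·180/10000⌋=7496; principal=324033-7496=316537; balance=416494-316537=99957
18. interest=⌊99957·180/10000⌋=1799; principal=min(324033-1799,99957)=99957; balance=99957-99957=0

1 86097 237936 4545278
2 81815 242218 4303060
3 77455 246578 4056482
4 73016 251017 3805465
5 68498 255535 3549930
6 63898 260135 3289795
7 59216 264817 3024978
8 54449 269584 2755394
9 49597 274436 2480958
10 44657 279376 2201582
11 39628 284405 1917177
12 34509 289524 1627653
13 29297 294736 1332917
14 23992 300041 1032876
15 18591 305442 727434
16 13093 310940 416494
17 7496 316537 99957
18 1799 99957 0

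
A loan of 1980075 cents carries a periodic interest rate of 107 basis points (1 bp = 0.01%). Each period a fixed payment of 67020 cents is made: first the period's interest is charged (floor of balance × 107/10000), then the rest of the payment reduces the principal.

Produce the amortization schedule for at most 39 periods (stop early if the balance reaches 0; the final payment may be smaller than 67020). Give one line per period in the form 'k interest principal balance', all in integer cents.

1 21186 45834 1934241
2 20696 46324 1887917
3 20200 46820 1841097
4 19699 47321 1793776
5 19193 47827 1745949
6 18681 48339 1697610
7 18164 48856 1648754
8 17641 49379 1599375
9 17113 49907 1549468
10 16579 50441 1499027
11 16039 50981 1448046
12 15494 51526 1396520
13 14942 52078 1344442
14 14385 52635 1291807
15 13822 53198 1238609
16 13253 53767 1184842
17 12677 54343 1130499
18 12096 54924 1075575
19 11508 55512 1020063
20 10914 56106 963957
21 10314 56706 907251
22 9707 57313 849938
23 9094 57926 792012
24 8474 58546 733466
25 7848 59172 674294
26 7214 59806 614488
27 6575 60445 554043
28 5928 61092 492951
29 5274 61746 431205
30 4613 62407 368798
31 3946 63074 305724
32 3271 63749 241975
33 2589 64431 177544
34 1899 65121 112423
35 1202 65818 46605
36 498 46605 0

1. interest=⌊1980075·107/10000⌋=21186; principal=67020-21186=45834; balance=1980075-45834=1934241
2. interest=⌊1934241·107/10000⌋=20696; principal=67020-20696=46324; balance=1934241-46324=1887917
3. interest=⌊1887917·107/10000⌋=20200; principal=67020-20200=46820; balance=1887917-46820=1841097
4. interest=⌊1841097·107/10000⌋=19699; principal=67020-19699=47321; balance=1841097-47321=1793776
5. interest=⌊1793776·107/10000⌋=19193; principal=67020-19193=47827; balance=1793776-47827=1745949
6. interest=⌊1745949·107/10000⌋=18681; principal=67020-18681=48339; balance=1745949-48339=1697610
7. interest=⌊1697610·107/10000⌋=18164; principal=67020-18164=48856; balance=1697610-48856=1648754
8. interest=⌊1648754·107/10000⌋=17641; principal=67020-17641=49379; balance=1648754-49379=1599375
9. interest=⌊1599375·107/10000⌋=17113; principal=67020-17113=49907; balance=1599375-49907=1549468
10. interest=⌊1549468·107/10000⌋=16579; principal=67020-16579=50441; balance=1549468-50441=1499027
11. interest=⌊1499027·107/10000⌋=16039; principal=67020-16039=50981; balance=1499027-50981=1448046
12. interest=⌊1448046·107/10000⌋=15494; principal=67020-15494=51526; balance=1448046-51526=1396520
13. interest=⌊1396520·107/10000⌋=14942; principal=67020-14942=52078; balance=1396520-52078=1344442
14. interest=⌊1344442·107/10000⌋=14385; principal=67020-14385=52635; balance=1344442-52635=1291807
15. interest=⌊1291807·107/10000⌋=13822; principal=67020-13822=53198; balance=1291807-53198=1238609
16. interest=⌊1238609·107/10000⌋=13253; principal=67020-13253=53767; balance=1238609-53767=1184842
17. interest=⌊1184842·107/10000⌋=12677; principal=67020-12677=54343; balance=1184842-54343=1130499
18. interest=⌊1130499·107/10000⌋=12096; principal=67020-12096=54924; balance=1130499-54924=1075575
19. interest=⌊1075575·107/10000⌋=11508; principal=67020-11508=55512; balance=1075575-55512=1020063
20. interest=⌊1020063·107/10000⌋=10914; principal=67020-10914=56106; balance=1020063-56106=963957
21. interest=⌊963957·107/10000⌋=10314; principal=67020-10314=56706; balance=963957-56706=907251
22. interest=⌊907251·107/10000⌋=9707; principal=67020-9707=57313; balance=907251-57313=849938
23. interest=⌊849938·107/10000⌋=9094; principal=67020-9094=57926; balance=849938-57926=792012
24. interest=⌊792012·107/10000⌋=8474; principal=67020-8474=58546; balance=792012-58546=733466
25. interest=⌊733466·107/10000⌋=7848; principal=67020-7848=59172; balance=733466-59172=674294
26. interest=⌊674294·107/10000⌋=7214; principal=67020-7214=59806; balance=674294-59806=614488
27. interest=⌊614488·107/10000⌋=6575; principal=67020-6575=60445; balance=614488-60445=554043
28. interest=⌊554043·107/10000⌋=5928; principal=67020-5928=61092; balance=554043-61092=492951
29. interest=⌊492951·107/10000⌋=5274; principal=67020-5274=61746; balance=492951-61746=431205
30. interest=⌊431205·107/10000⌋=4613; principal=67020-4613=62407; balance=431205-62407=368798
31. interest=⌊368798·107/10000⌋=3946; principal=67020-3946=63074; balance=368798-63074=305724
32. interest=⌊305724·107/10000⌋=3271; principal=67020-3271=63749; balance=305724-63749=241975
33. interest=⌊241975·107/10000⌋=2589; principal=67020-2589=64431; balance=241975-64431=177544
34. interest=⌊177544·107/10000⌋=1899; principal=67020-1899=65121; balance=177544-65121=112423
35. interest=⌊112423·107/10000⌋=1202; principal=67020-1202=65818; balance=112423-65818=46605
36. interest=⌊46605·107/10000⌋=498; principal=min(67020-498,46605)=46605; balance=46605-46605=0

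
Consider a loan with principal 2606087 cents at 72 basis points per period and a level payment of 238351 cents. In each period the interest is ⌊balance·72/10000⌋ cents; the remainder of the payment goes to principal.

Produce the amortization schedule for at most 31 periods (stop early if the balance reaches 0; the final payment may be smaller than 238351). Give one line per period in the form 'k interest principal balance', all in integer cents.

1 18763 219588 2386499
2 17182 221169 2165330
3 15590 222761 1942569
4 13986 224365 1718204
5 12371 225980 1492224
6 10744 227607 1264617
7 9105 229246 1035371
8 7454 230897 804474
9 5792 232559 571915
10 4117 234234 337681
11 2431 235920 101761
12 732 101761 0

1. interest=⌊2606087·72/10000⌋=18763; principal=238351-18763=219588; balance=2606087-219588=2386499
2. interest=⌊2386499·72/10000⌋=17182; principal=238351-17182=221169; balance=2386499-221169=2165330
3. interest=⌊2165330·72/10000⌋=15590; principal=238351-15590=222761; balance=2165330-222761=1942569
4. interest=⌊1942569·72/10000⌋=13986; principal=238351-13986=224365; balance=1942569-224365=1718204
5. interest=⌊1718204·72/10000⌋=12371; principal=238351-12371=225980; balance=1718204-225980=1492224
6. interest=⌊1492224·72/10000⌋=10744; principal=238351-10744=227607; balance=1492224-227607=1264617
7. interest=⌊1264617·72/10000⌋=9105; principal=238351-9105=229246; balance=1264617-229246=1035371
8. interest=⌊1035371·72/10000⌋=7454; principal=238351-7454=230897; balance=1035371-230897=804474
9. interest=⌊804474·72/10000⌋=5792; principal=238351-5792=232559; balance=804474-232559=571915
10. interest=⌊571915·72/10000⌋=4117; principal=238351-4117=234234; balance=571915-234234=337681
11. interest=⌊337681·72/10000⌋=2431; principal=238351-2431=235920; balance=337681-235920=101761
12. interest=⌊101761·72/10000⌋=732; principal=min(238351-732,101761)=101761; balance=101761-101761=0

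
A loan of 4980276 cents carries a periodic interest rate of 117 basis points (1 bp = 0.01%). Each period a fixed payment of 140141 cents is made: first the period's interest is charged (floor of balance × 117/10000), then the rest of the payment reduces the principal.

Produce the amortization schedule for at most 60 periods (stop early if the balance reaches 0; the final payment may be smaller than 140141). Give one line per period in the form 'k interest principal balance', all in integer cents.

1 58269 81872 4898404
2 57311 82830 4815574
3 56342 83799 4731775
4 55361 84780 4646995
5 54369 85772 4561223
6 53366 86775 4474448
7 52351 87790 4386658
8 51323 88818 4297840
9 50284 89857 4207983
10 49233 90908 4117075
11 48169 91972 4025103
12 47093 93048 3932055
13 46005 94136 3837919
14 44903 95238 3742681
15 43789 96352 3646329
16 42662 97479 3548850
17 41521 98620 3450230
18 40367 99774 3350456
19 39200 100941 3249515
20 38019 102122 3147393
21 36824 103317 3044076
22 35615 104526 2939550
23 34392 105749 2833801
24 33155 106986 2726815
25 31903 108238 2618577
26 30637 109504 2509073
27 29356 110785 2398288
28 28059 112082 2286206
29 26748 113393 2172813
30 25421 114720 2058093
31 24079 116062 1942031
32 22721 117420 1824611
33 21347 118794 1705817
34 19958 120183 1585634
35 18551 121590 1464044
36 17129 123012 1341032
37 15690 124451 1216581
38 14233 125908 1090673
39 12760 127381 963292
40 11270 128871 834421
41 9762 130379 704042
42 8237 131904 572138
43 6694 133447 438691
44 5132 135009 303682
45 3553 136588 167094
46 1954 138187 28907
47 338 28907 0

1. interest=⌊4980276·117/10000⌋=58269; principal=140141-58269=81872; balance=4980276-81872=4898404
2. interest=⌊4898404·117/10000⌋=57311; principal=140141-57311=82830; balance=4898404-82830=4815574
3. interest=⌊4815574·117/10000⌋=56342; principal=140141-56342=83799; balance=4815574-83799=4731775
4. interest=⌊4731775·117/10000⌋=55361; principal=140141-55361=84780; balance=4731775-84780=4646995
5. interest=⌊4646995·117/10000⌋=54369; principal=140141-54369=85772; balance=4646995-85772=4561223
6. interest=⌊4561223·117/10000⌋=53366; principal=140141-53366=86775; balance=4561223-86775=4474448
7. interest=⌊4474448·117/10000⌋=52351; principal=140141-52351=87790; balance=4474448-87790=4386658
8. interest=⌊4386658·117/10000⌋=51323; principal=140141-51323=88818; balance=4386658-88818=4297840
9. interest=⌊4297840·117/10000⌋=50284; principal=140141-50284=89857; balance=4297840-89857=4207983
10. interest=⌊4207983·117/10000⌋=49233; principal=140141-49233=90908; balance=4207983-90908=4117075
11. interest=⌊4117075·117/10000⌋=48169; principal=140141-48169=91972; balance=4117075-91972=4025103
12. interest=⌊4025103·117/10000⌋=47093; principal=140141-47093=93048; balance=4025103-93048=3932055
13. interest=⌊3932055·117/10000⌋=46005; principal=140141-46005=94136; balance=3932055-94136=3837919
14. interest=⌊3837919·117/10000⌋=44903; principal=140141-44903=95238; balance=3837919-95238=3742681
15. interest=⌊3742681·117/10000⌋=43789; principal=140141-43789=96352; balance=3742681-96352=3646329
16. interest=⌊3646329·117/10000⌋=42662; principal=140141-42662=97479; balance=3646329-97479=3548850
17. interest=⌊3548850·117/10000⌋=41521; principal=140141-41521=98620; balance=3548850-98620=3450230
18. interest=⌊3450230·117/10000⌋=40367; principal=140141-40367=99774; balance=3450230-99774=3350456
19. interest=⌊3350456·117/10000⌋=39200; principal=140141-39200=100941; balance=3350456-100941=3249515
20. interest=⌊3249515·117/10000⌋=38019; principal=140141-38019=102122; balance=3249515-102122=3147393
21. interest=⌊3147393·117/10000⌋=36824; principal=140141-36824=103317; balance=3147393-103317=3044076
22. interest=⌊3044076·117/10000⌋=35615; principal=140141-35615=104526; balance=3044076-104526=2939550
23. interest=⌊2939550·117/10000⌋=34392; principal=140141-34392=105749; balance=2939550-105749=2833801
24. interest=⌊2833801·117/10000⌋=33155; principal=140141-33155=106986; balance=2833801-106986=2726815
25. interest=⌊2726815·117/10000⌋=31903; principal=140141-31903=108238; balance=2726815-108238=2618577
26. interest=⌊2618577·117/10000⌋=30637; principal=140141-30637=109504; balance=2618577-109504=2509073
27. interest=⌊2509073·117/10000⌋=29356; principal=140141-29356=110785; balance=2509073-110785=2398288
28. interest=⌊2398288·117/10000⌋=28059; principal=140141-28059=112082; balance=2398288-112082=2286206
29. interest=⌊2286206·117/10000⌋=26748; principal=140141-26748=113393; balance=2286206-113393=2172813
30. interest=⌊2172813·117/10000⌋=25421; principal=140141-25421=114720; balance=2172813-114720=2058093
31. interest=⌊2058093·117/10000⌋=24079; principal=140141-24079=116062; balance=2058093-116062=1942031
32. interest=⌊1942031·117/10000⌋=22721; principal=140141-22721=117420; balance=1942031-117420=1824611
33. interest=⌊1824611·117/10000⌋=21347; principal=140141-21347=118794; balance=1824611-118794=1705817
34. interest=⌊1705817·117/10000⌋=19958; principal=140141-19958=120183; balance=1705817-120183=1585634
35. interest=⌊1585634·117/10000⌋=18551; principal=140141-18551=121590; balance=1585634-121590=1464044
36. interest=⌊1464044·117/10000⌋=17129; principal=140141-17129=123012; balance=1464044-123012=1341032
37. interest=⌊1341032·117/10000⌋=15690; principal=140141-15690=124451; balance=1341032-124451=1216581
38. interest=⌊1216581·117/10000⌋=14233; principal=140141-14233=125908; balance=1216581-125908=1090673
39. interest=⌊1090673·117/10000⌋=12760; principal=140141-12760=127381; balance=1090673-127381=963292
40. interest=⌊963292·117/10000⌋=11270; principal=140141-11270=128871; balance=963292-128871=834421
41. interest=⌊834421·117/10000⌋=9762; principal=140141-9762=130379; balance=834421-130379=704042
42. interest=⌊704042·117/10000⌋=8237; principal=140141-8237=131904; balance=704042-131904=572138
43. interest=⌊572138·117/10000⌋=6694; principal=140141-6694=133447; balance=572138-133447=438691
44. interest=⌊438691·117/10000⌋=5132; principal=140141-5132=135009; balance=438691-135009=303682
45. interest=⌊303682·117/10000⌋=3553; principal=140141-3553=136588; balance=303682-136588=167094
46. interest=⌊167094·117/10000⌋=1954; principal=140141-1954=138187; balance=167094-138187=28907
47. interest=⌊28907·117/10000⌋=338; principal=min(140141-338,28907)=28907; balance=28907-28907=0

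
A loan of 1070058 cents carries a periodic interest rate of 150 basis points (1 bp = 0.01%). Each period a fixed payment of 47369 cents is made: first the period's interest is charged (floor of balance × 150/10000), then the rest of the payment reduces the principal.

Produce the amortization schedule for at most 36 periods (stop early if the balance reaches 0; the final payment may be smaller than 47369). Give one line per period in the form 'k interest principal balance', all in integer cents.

1. interest=⌊1070058·150/10000⌋=16050; principal=47369-16050=31319; balance=1070058-31319=1038739
2. interest=⌊1038739·150/10000⌋=15581; principal=47369-15581=31788; balance=1038739-31788=1006951
3. interest=⌊1006951·150/10000⌋=15104; principal=47369-15104=32265; balance=1006951-32265=974686
4. interest=⌊974686·150/10000⌋=14620; principal=47369-14620=32749; balance=974686-32749=941937
5. interest=⌊941937·150/10000⌋=14129; principal=47369-14129=33240; balance=941937-33240=908697
6. interest=⌊908697·150/10000⌋=13630; principal=47369-13630=33739; balance=908697-33739=874958
7. interest=⌊874958·150/10000⌋=13124; principal=47369-13124=34245; balance=874958-34245=840713
8. interest=⌊840713·150/10000⌋=12610; principal=47369-12610=34759; balance=840713-34759=805954
9. interest=⌊805954·150/10000⌋=12089; principal=47369-12089=35280; balance=805954-35280=770674
10. interest=⌊770674·150/10000⌋=11560; principal=47369-11560=35809; balance=770674-35809=734865
11. interest=⌊734865·150/10000⌋=11022; principal=47369-11022=36347; balance=734865-36347=698518
12. interest=⌊698518·150/10000⌋=10477; principal=47369-10477=36892; balance=698518-36892=661626
13. interest=⌊661626·150/10000⌋=9924; principal=47369-9924=37445; balance=661626-37445=624181
14. interest=⌊624181·150/10000⌋=9362; principal=47369-9362=38007; balance=624181-38007=586174
15. interest=⌊586174·150/10000⌋=8792; principal=47369-8792=38577; balance=586174-38577=547597
16. interest=⌊547597·150/10000⌋=8213; principal=47369-8213=39156; balance=547597-39156=508441
17. interest=⌊508441·150/10000⌋=7626; principal=47369-7626=39743; balance=508441-39743=468698
18. interest=⌊468698·150/10000⌋=7030; principal=47369-7030=40339; balance=468698-40339=428359
19. interest=⌊428359·150/10000⌋=6425; principal=47369-6425=40944; balance=428359-40944=387415
20. interest=⌊387415·150/10000⌋=5811; principal=47369-5811=41558; balance=387415-41558=345857
21. interest=⌊345857·150/10000⌋=5187; principal=47369-5187=42182; balance=345857-42182=303675
22. interest=⌊303675·150/10000⌋=4555; principal=47369-4555=42814; balance=303675-42814=260861
23. interest=⌊260861·150/10000⌋=3912; principal=47369-3912=43457; balance=260861-43457=217404
24. interest=⌊217404·150/10000⌋=3261; principal=47369-3261=44108; balance=217404-44108=173296
25. interest=⌊173296·150/10000⌋=2599; principal=47369-2599=44770; balance=173296-44770=128526
26. interest=⌊128526·150/10000⌋=1927; principal=47369-1927=45442; balance=128526-45442=83084
27. interest=⌊83084·150/10000⌋=1246; principal=47369-1246=46123; balance=83084-46123=36961
28. interest=⌊36961·150/10000⌋=554; principal=min(47369-554,36961)=36961; balance=36961-36961=0

1 16050 31319 1038739
2 15581 31788 1006951
3 15104 32265 974686
4 14620 32749 941937
5 14129 33240 908697
6 13630 33739 874958
7 13124 34245 840713
8 12610 34759 805954
9 12089 35280 770674
10 11560 35809 734865
11 11022 36347 698518
12 10477 36892 661626
13 9924 37445 624181
14 9362 38007 586174
15 8792 38577 547597
16 8213 39156 508441
17 7626 39743 468698
18 7030 40339 428359
19 6425 40944 387415
20 5811 41558 345857
21 5187 42182 303675
22 4555 42814 260861
23 3912 43457 217404
24 3261 44108 173296
25 2599 44770 128526
26 1927 45442 83084
27 1246 46123 36961
28 554 36961 0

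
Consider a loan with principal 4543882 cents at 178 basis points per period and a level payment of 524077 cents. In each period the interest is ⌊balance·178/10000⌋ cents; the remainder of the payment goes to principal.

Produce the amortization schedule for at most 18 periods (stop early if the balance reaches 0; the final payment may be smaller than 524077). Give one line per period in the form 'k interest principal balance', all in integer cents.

1 80881 443196 4100686
2 72992 451085 3649601
3 64962 459115 3190486
4 56790 467287 2723199
5 48472 475605 2247594
6 40007 484070 1763524
7 31390 492687 1270837
8 22620 501457 769380
9 13694 510383 258997
10 4610 258997 0

1. interest=⌊4543882·178/10000⌋=80881; principal=524077-80881=443196; balance=4543882-443196=4100686
2. interest=⌊4100686·178/10000⌋=72992; principal=524077-72992=451085; balance=4100686-451085=3649601
3. interest=⌊3649601·178/10000⌋=64962; principal=524077-64962=459115; balance=3649601-459115=3190486
4. interest=⌊3190486·178/10000⌋=56790; principal=524077-56790=467287; balance=3190486-467287=2723199
5. interest=⌊2723199·178/10000⌋=48472; principal=524077-48472=475605; balance=2723199-475605=2247594
6. interest=⌊2247594·178/10000⌋=40007; principal=524077-40007=484070; balance=2247594-484070=1763524
7. interest=⌊1763524·178/10000⌋=31390; principal=524077-31390=492687; balance=1763524-492687=1270837
8. interest=⌊1270837·178/10000⌋=22620; principal=524077-22620=501457; balance=1270837-501457=769380
9. interest=⌊769380·178/10000⌋=13694; principal=524077-13694=510383; balance=769380-510383=258997
10. interest=⌊258997·178/10000⌋=4610; principal=min(524077-4610,258997)=258997; balance=258997-258997=0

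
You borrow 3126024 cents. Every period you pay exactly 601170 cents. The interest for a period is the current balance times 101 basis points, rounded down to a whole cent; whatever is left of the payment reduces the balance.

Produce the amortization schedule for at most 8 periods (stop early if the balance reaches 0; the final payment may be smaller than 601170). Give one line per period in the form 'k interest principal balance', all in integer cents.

1 31572 569598 2556426
2 25819 575351 1981075
3 20008 581162 1399913
4 14139 587031 812882
5 8210 592960 219922
6 2221 219922 0

1. interest=⌊3126024·101/10000⌋=31572; principal=601170-31572=569598; balance=3126024-569598=2556426
2. interest=⌊2556426·101/10000⌋=25819; principal=601170-25819=575351; balance=2556426-575351=1981075
3. interest=⌊1981075·101/10000⌋=20008; principal=601170-20008=581162; balance=1981075-581162=1399913
4. interest=⌊1399913·101/10000⌋=14139; principal=601170-14139=587031; balance=1399913-587031=812882
5. interest=⌊812882·101/10000⌋=8210; principal=601170-8210=592960; balance=812882-592960=219922
6. interest=⌊219922·101/10000⌋=2221; principal=min(601170-2221,219922)=219922; balance=219922-219922=0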